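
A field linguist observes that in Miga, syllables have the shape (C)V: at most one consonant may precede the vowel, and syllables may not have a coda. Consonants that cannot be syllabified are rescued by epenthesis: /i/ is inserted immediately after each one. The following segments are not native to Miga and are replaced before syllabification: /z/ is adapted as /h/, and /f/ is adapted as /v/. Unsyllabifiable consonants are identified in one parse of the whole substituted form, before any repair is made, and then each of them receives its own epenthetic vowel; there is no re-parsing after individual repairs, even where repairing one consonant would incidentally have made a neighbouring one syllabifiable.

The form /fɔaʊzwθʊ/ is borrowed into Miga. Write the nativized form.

Substitution: /f/ → /v/, /z/ → /h/, giving /vɔaʊhwθʊ/.
Syllabifying with onset maximization leaves /h/, /w/ stranded (no codas are permitted; onsets are limited to one consonant).
Epenthesis after each stranded consonant: /h/ → /hi/, /w/ → /wi/.

vɔaʊhiwiθʊ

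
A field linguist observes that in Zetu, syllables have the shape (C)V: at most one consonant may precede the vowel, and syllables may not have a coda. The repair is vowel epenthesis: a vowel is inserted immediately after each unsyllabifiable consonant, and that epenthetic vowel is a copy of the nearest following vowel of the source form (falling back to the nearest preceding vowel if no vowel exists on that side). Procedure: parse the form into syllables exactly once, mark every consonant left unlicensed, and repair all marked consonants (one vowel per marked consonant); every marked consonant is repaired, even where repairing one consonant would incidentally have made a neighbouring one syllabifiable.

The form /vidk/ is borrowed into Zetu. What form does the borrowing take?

Under (C)V, the unsyllabifiable consonants are /d/, /k/ (no codas are permitted; onsets are limited to one consonant).
Epenthesis after each stranded consonant: /d/ → /di/, /k/ → /ki/.

vidiki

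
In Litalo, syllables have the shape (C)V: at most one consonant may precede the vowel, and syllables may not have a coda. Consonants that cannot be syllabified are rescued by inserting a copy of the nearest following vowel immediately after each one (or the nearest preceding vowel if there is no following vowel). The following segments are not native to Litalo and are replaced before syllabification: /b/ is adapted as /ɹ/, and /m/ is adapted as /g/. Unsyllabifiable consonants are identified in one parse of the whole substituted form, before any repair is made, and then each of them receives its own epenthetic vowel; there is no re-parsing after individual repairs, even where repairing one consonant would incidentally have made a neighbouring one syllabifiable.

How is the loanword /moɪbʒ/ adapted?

Substitution: /m/ → /g/, /b/ → /ɹ/, giving /goɪɹʒ/.
Under (C)V, the unsyllabifiable consonants are /ɹ/, /ʒ/ (no codas are permitted; onsets are limited to one consonant).
Each unlicensed consonant becomes the onset of a new syllable: /ɹ/ → /ɹɪ/, /ʒ/ → /ʒɪ/.

goɪɹɪʒɪ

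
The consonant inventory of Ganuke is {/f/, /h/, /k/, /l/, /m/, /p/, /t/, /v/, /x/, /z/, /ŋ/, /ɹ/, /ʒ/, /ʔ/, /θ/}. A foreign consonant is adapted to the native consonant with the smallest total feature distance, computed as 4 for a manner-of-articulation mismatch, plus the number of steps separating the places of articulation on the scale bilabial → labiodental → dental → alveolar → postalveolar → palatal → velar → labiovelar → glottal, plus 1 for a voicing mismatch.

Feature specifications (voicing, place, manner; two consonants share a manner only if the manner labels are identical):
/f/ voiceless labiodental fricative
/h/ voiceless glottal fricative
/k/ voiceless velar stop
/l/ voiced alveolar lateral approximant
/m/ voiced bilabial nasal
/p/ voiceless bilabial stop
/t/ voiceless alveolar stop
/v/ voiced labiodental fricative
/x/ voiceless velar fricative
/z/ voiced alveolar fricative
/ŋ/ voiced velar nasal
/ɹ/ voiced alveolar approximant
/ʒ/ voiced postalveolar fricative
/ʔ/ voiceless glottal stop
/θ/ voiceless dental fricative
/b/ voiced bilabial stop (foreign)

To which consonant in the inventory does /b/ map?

/p/ is closest: same manner (stop), place distance 0 (bilabial→bilabial), voicing differs (+1); total 1. Next closest is /m/ at distance 4.

p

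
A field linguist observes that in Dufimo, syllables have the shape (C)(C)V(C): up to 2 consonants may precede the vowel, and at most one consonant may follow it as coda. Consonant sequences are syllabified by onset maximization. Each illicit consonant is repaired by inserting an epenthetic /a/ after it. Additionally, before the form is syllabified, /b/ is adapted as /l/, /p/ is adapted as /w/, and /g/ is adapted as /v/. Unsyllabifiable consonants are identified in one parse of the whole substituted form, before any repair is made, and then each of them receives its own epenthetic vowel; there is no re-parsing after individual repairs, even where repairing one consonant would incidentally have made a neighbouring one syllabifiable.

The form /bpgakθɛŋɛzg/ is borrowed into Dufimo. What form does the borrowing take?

lawvakθɛŋɛzva

Substitution: /b/ → /l/, /p/ → /w/, /g/ → /v/, giving /lwvakθɛŋɛzv/.
Syllabifying with onset maximization leaves /l/, /v/ stranded (at most one coda consonant is licensed; onsets may contain at most 2 consonants).
Epenthesis after each stranded consonant: /l/ → /la/, /v/ → /va/.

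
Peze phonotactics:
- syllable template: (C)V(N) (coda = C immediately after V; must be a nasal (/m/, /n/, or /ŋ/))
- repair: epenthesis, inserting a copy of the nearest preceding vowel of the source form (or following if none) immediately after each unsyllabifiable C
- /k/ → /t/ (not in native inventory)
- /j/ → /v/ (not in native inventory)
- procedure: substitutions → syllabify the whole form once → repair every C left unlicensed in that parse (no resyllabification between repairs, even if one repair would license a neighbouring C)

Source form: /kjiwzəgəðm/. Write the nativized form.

Substitution: /k/ → /t/, /j/ → /v/, giving /tviwzəgəðm/.
Syllabifying with onset maximization leaves /t/, /w/, /ð/, /m/ stranded (only a nasal (/m/, /n/, or /ŋ/) is licensed in coda position; onsets are limited to one consonant).
Each unlicensed consonant becomes the onset of a new syllable: /t/ → /ti/, /w/ → /wi/, /ð/ → /ðə/, /m/ → /mə/.

tiviwizəgəðəmə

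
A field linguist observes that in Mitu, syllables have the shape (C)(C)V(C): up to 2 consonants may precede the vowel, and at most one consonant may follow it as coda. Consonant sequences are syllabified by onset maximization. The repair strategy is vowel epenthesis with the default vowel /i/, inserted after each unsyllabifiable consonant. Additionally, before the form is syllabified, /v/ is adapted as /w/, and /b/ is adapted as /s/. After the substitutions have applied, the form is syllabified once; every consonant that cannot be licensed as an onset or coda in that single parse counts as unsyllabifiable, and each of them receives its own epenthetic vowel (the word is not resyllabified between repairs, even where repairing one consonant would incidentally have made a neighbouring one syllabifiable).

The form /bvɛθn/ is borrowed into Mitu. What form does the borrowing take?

swɛθni

Substitution: /b/ → /s/, /v/ → /w/, giving /swɛθn/.
Syllabifying with onset maximization leaves /n/ stranded (at most one coda consonant is licensed; onsets may contain at most 2 consonants).
Epenthesis after each stranded consonant: /n/ → /ni/.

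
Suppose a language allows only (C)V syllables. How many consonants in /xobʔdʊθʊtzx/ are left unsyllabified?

Under (C)V, the unsyllabifiable consonants are /b/, /ʔ/, /t/, /z/, /x/ (no codas are permitted; onsets are limited to one consonant).

5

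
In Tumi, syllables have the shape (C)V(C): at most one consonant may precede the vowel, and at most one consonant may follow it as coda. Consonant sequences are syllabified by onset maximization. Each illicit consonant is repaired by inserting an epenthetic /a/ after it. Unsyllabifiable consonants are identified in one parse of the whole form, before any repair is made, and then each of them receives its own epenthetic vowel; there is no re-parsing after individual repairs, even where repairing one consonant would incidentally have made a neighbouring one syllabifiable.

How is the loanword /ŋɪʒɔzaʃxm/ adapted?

ŋɪʒɔzaʃxama

The consonants /x/, /m/ cannot be parsed into a legal (C)V(C) syllable (at most one coda consonant is licensed; onsets are limited to one consonant).
Each unlicensed consonant becomes the onset of a new syllable: /x/ → /xa/, /m/ → /ma/.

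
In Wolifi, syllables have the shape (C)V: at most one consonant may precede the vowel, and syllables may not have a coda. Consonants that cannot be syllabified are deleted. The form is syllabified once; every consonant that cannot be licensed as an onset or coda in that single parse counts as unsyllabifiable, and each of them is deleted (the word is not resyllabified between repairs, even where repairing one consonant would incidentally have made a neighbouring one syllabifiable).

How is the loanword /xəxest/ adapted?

The consonants /s/, /t/ cannot be parsed into a legal (C)V syllable (no codas are permitted; onsets are limited to one consonant).
Deleting the stranded consonants removes /s/, /t/.

xəxe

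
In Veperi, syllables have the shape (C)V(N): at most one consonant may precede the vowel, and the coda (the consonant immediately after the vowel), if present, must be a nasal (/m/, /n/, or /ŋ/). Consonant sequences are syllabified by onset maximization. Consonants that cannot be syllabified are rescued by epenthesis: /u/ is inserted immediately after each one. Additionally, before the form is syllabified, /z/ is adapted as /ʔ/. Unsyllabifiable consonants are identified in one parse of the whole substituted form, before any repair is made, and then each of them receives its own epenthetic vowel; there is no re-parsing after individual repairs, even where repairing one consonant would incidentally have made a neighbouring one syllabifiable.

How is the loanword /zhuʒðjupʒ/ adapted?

ʔuhuʒuðujupuʒu

Substitution: /z/ → /ʔ/, giving /ʔhuʒðjupʒ/.
Under (C)V(N), the unsyllabifiable consonants are /ʔ/, /ʒ/, /ð/, /p/, /ʒ/ (only a nasal (/m/, /n/, or /ŋ/) is licensed in coda position; onsets are limited to one consonant).
Epenthesis after each stranded consonant: /ʔ/ → /ʔu/, /ʒ/ → /ʒu/, /ð/ → /ðu/, /p/ → /pu/, /ʒ/ → /ʒu/.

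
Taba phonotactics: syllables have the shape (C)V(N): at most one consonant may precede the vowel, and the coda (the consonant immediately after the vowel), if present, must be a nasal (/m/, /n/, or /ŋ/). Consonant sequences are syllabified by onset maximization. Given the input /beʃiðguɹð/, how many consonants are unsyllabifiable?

3

Syllabifying with onset maximization leaves /ð/, /ɹ/, /ð/ stranded (only a nasal (/m/, /n/, or /ŋ/) is licensed in coda position; onsets are limited to one consonant).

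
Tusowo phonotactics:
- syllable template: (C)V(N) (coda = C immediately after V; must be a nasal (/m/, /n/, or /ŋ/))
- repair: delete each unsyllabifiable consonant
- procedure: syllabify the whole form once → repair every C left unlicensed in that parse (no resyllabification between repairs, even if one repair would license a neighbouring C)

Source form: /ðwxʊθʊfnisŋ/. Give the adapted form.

The consonants /ð/, /w/, /f/, /s/, /ŋ/ cannot be parsed into a legal (C)V(N) syllable (only a nasal (/m/, /n/, or /ŋ/) is licensed in coda position; onsets are limited to one consonant).
Deleting the stranded consonants removes /ð/, /w/, /f/, /s/, /ŋ/.

xʊθʊni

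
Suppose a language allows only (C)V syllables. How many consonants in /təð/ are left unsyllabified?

1

The consonants /ð/ cannot be parsed into a legal (C)V syllable (no codas are permitted; onsets are limited to one consonant).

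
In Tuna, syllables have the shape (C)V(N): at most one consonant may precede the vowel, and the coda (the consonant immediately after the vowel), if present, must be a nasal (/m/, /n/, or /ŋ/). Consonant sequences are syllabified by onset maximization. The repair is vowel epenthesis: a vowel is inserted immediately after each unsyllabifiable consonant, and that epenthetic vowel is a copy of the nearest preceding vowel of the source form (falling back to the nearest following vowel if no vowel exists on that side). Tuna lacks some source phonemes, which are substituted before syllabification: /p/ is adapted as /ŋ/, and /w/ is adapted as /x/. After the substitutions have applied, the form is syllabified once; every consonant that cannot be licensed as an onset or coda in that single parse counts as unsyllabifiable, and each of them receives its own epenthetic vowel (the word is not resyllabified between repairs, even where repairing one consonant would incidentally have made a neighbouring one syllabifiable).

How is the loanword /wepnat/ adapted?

xeŋnata

Substitution: /w/ → /x/, /p/ → /ŋ/, giving /xeŋnat/.
Under (C)V(N), the unsyllabifiable consonants are /t/ (only a nasal (/m/, /n/, or /ŋ/) is licensed in coda position; onsets are limited to one consonant).
Inserting the epenthetic vowel yields /t/ → /ta/.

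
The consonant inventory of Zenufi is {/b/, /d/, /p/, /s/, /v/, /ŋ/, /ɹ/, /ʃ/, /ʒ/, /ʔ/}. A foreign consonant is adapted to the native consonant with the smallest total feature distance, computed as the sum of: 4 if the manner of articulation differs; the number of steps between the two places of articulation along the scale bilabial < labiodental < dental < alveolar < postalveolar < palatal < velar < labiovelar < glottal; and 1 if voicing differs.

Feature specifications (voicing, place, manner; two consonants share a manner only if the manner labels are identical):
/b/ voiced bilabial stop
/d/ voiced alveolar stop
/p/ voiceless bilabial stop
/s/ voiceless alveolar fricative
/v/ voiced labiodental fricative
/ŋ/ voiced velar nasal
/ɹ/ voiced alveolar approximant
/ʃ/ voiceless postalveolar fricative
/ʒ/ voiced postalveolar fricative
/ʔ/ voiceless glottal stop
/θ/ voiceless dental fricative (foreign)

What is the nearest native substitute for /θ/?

s

/s/ is closest: same manner (fricative), place distance 1 (dental→alveolar), same voicing; total 1. Next closest is /v/ at distance 2.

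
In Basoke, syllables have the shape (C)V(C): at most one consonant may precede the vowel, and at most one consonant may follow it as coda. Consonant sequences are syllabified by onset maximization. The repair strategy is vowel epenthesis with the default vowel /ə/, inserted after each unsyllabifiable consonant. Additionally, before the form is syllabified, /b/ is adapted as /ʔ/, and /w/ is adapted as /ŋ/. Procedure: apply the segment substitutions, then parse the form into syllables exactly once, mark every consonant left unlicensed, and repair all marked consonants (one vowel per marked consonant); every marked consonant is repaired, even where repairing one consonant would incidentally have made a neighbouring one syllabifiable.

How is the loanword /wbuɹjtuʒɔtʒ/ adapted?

ŋəʔuɹjətuʒɔtʒə

Substitution: /w/ → /ŋ/, /b/ → /ʔ/, giving /ŋʔuɹjtuʒɔtʒ/.
The consonants /ŋ/, /j/, /ʒ/ cannot be parsed into a legal (C)V(C) syllable (at most one coda consonant is licensed; onsets are limited to one consonant).
Each unlicensed consonant becomes the onset of a new syllable: /ŋ/ → /ŋə/, /j/ → /jə/, /ʒ/ → /ʒə/.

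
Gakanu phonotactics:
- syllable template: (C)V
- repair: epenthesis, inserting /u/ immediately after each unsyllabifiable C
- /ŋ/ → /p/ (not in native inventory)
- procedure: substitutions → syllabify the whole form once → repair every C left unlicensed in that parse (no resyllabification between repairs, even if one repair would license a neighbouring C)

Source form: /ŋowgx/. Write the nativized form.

powuguxu

Substitution: /ŋ/ → /p/, giving /powgx/.
Under (C)V, the unsyllabifiable consonants are /w/, /g/, /x/ (no codas are permitted; onsets are limited to one consonant).
Inserting the epenthetic vowel yields /w/ → /wu/, /g/ → /gu/, /x/ → /xu/.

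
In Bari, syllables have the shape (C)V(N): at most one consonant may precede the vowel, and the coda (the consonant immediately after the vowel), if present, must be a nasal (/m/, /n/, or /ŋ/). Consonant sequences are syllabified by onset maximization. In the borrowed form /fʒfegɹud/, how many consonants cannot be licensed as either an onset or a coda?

4

Under (C)V(N), the unsyllabifiable consonants are /f/, /ʒ/, /g/, /d/ (only a nasal (/m/, /n/, or /ŋ/) is licensed in coda position; onsets are limited to one consonant).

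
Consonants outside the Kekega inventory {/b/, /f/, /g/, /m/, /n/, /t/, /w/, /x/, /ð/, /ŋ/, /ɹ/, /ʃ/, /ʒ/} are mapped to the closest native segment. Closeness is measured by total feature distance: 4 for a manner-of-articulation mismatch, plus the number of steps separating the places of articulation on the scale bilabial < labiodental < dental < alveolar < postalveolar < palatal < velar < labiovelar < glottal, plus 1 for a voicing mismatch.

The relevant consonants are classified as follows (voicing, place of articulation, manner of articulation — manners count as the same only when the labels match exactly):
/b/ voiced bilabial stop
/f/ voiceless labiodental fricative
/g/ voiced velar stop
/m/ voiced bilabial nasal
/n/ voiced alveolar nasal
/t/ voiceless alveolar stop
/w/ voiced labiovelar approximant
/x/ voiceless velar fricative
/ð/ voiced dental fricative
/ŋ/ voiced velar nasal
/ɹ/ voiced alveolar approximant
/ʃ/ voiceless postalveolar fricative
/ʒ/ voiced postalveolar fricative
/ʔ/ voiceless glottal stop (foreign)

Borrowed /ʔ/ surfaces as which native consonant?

/g/ is closest: same manner (stop), place distance 2 (glottal→velar), voicing differs (+1); total 3. Next closest is /t/ at distance 5.

g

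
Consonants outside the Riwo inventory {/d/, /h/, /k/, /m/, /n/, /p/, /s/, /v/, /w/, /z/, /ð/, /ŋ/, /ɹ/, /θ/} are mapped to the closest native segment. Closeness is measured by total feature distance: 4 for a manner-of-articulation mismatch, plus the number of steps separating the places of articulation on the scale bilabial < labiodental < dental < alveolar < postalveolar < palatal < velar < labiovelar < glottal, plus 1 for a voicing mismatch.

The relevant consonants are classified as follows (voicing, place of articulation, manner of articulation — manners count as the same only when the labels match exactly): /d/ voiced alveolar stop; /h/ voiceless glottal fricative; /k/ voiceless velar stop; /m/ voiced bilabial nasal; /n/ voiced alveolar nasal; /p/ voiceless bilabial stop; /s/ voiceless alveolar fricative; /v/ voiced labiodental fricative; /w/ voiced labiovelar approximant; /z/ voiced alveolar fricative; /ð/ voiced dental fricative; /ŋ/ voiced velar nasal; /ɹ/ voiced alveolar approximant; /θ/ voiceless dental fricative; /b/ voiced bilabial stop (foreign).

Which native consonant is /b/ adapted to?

/p/ is closest: same manner (stop), place distance 0 (bilabial→bilabial), voicing differs (+1); total 1. Next closest is /d/ at distance 3.

p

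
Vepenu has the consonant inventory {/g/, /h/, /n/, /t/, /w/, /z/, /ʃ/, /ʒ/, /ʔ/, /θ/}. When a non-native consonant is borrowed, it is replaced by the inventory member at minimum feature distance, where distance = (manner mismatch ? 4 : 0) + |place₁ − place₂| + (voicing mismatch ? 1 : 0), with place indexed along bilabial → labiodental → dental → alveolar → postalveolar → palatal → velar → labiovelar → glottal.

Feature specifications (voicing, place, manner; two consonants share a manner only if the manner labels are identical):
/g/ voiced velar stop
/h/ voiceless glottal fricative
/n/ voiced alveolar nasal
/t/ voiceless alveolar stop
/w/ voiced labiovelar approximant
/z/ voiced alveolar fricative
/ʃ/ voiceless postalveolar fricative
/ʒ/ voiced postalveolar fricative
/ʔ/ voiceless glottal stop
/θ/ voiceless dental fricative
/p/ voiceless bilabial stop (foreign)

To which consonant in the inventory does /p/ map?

t

/t/ is closest: same manner (stop), place distance 3 (bilabial→alveolar), same voicing; total 3. Next closest is /θ/ at distance 6.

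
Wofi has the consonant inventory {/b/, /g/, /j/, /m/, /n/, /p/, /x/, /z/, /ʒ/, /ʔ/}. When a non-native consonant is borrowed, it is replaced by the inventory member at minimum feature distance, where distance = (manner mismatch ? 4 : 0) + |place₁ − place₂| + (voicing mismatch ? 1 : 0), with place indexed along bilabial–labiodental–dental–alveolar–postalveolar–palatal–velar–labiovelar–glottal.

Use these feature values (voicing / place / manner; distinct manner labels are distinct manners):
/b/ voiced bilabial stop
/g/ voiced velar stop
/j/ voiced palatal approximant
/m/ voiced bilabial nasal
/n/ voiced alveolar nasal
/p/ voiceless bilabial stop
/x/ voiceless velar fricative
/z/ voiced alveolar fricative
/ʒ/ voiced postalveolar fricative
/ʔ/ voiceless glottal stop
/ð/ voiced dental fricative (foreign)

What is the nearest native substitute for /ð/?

z

/z/ is closest: same manner (fricative), place distance 1 (dental→alveolar), same voicing; total 1. Next closest is /ʒ/ at distance 2.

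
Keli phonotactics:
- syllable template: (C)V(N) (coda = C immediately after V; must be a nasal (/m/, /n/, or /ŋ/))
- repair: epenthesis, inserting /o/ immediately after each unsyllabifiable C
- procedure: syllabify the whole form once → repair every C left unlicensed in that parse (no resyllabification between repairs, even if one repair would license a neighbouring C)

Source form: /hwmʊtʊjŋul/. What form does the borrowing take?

howomʊtʊjoŋulo

The consonants /h/, /w/, /j/, /l/ cannot be parsed into a legal (C)V(N) syllable (only a nasal (/m/, /n/, or /ŋ/) is licensed in coda position; onsets are limited to one consonant).
Each unlicensed consonant becomes the onset of a new syllable: /h/ → /ho/, /w/ → /wo/, /j/ → /jo/, /l/ → /lo/.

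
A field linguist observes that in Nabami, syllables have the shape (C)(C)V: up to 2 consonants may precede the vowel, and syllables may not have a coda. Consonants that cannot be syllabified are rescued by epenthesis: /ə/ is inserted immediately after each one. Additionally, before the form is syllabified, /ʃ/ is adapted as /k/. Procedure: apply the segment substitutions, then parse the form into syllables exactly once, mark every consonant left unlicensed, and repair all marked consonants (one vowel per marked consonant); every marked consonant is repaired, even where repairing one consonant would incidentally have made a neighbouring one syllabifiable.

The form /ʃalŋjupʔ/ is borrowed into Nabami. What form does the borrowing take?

Substitution: /ʃ/ → /k/, giving /kalŋjupʔ/.
Under (C)(C)V, the unsyllabifiable consonants are /l/, /p/, /ʔ/ (no codas are permitted; onsets may contain at most 2 consonants).
Epenthesis after each stranded consonant: /l/ → /lə/, /p/ → /pə/, /ʔ/ → /ʔə/.

kaləŋjupəʔə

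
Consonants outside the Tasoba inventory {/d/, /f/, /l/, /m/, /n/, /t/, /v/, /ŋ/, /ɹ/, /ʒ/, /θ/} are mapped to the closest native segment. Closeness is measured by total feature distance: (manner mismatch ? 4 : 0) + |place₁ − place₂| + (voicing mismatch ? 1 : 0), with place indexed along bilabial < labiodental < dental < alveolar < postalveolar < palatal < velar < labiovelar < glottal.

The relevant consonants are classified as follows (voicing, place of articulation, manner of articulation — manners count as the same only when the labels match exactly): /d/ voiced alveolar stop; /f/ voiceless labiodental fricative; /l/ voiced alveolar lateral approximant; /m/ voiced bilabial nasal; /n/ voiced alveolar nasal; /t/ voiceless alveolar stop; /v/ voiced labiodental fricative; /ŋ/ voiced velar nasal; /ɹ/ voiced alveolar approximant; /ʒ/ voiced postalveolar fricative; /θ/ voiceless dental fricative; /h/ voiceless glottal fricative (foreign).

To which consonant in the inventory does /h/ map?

/ʒ/ is closest: same manner (fricative), place distance 4 (glottal→postalveolar), voicing differs (+1); total 5. Next closest is /θ/ at distance 6.

ʒ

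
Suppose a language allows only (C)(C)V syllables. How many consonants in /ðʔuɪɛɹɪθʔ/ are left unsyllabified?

2

Syllabifying with onset maximization leaves /θ/, /ʔ/ stranded (no codas are permitted; onsets may contain at most 2 consonants).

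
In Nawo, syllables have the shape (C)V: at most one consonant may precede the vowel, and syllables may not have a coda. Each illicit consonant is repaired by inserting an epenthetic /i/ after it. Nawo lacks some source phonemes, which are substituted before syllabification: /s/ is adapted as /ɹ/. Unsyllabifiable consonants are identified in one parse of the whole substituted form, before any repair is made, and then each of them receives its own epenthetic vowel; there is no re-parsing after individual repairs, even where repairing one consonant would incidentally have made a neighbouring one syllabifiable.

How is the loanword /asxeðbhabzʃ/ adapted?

Substitution: /s/ → /ɹ/, giving /aɹxeðbhabzʃ/.
Under (C)V, the unsyllabifiable consonants are /ɹ/, /ð/, /b/, /b/, /z/, /ʃ/ (no codas are permitted; onsets are limited to one consonant).
Epenthesis after each stranded consonant: /ɹ/ → /ɹi/, /ð/ → /ði/, /b/ → /bi/, /b/ → /bi/, /z/ → /zi/, /ʃ/ → /ʃi/.

aɹixeðibihabiziʃi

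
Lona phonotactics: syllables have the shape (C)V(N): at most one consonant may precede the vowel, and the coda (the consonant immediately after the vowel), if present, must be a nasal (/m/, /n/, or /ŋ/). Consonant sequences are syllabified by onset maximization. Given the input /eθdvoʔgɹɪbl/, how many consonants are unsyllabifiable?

6

Syllabifying with onset maximization leaves /θ/, /d/, /ʔ/, /g/, /b/, /l/ stranded (only a nasal (/m/, /n/, or /ŋ/) is licensed in coda position; onsets are limited to one consonant).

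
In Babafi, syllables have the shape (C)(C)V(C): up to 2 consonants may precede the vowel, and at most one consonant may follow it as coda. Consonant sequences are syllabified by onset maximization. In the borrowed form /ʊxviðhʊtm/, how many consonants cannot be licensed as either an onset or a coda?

1

Under (C)(C)V(C), the unsyllabifiable consonants are /m/ (at most one coda consonant is licensed; onsets may contain at most 2 consonants).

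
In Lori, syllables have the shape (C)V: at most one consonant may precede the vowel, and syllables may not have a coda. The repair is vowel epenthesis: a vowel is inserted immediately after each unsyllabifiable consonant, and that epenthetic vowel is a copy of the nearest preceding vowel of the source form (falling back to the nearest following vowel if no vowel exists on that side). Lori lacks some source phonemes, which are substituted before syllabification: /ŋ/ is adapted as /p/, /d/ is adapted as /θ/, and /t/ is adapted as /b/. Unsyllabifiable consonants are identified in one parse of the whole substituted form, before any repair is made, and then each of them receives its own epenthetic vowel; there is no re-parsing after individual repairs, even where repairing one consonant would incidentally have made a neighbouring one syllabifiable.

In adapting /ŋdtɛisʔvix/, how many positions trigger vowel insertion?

5

After substitution the input is /pθbɛisʔvix/.
The unsyllabifiable consonants are /p/, /θ/, /s/, /ʔ/, /x/; each receives one epenthetic vowel.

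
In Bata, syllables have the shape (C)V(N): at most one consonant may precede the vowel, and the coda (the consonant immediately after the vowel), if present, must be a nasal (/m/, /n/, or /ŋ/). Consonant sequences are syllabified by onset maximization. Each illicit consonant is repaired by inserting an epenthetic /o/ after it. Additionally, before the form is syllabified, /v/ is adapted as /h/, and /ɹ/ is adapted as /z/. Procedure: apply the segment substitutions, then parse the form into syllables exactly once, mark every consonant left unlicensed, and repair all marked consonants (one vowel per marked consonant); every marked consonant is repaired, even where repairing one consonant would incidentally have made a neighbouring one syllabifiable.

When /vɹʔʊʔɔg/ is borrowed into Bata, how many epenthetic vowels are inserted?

3

After substitution the input is /hzʔʊʔɔg/.
The unsyllabifiable consonants are /h/, /z/, /g/; each receives one epenthetic vowel.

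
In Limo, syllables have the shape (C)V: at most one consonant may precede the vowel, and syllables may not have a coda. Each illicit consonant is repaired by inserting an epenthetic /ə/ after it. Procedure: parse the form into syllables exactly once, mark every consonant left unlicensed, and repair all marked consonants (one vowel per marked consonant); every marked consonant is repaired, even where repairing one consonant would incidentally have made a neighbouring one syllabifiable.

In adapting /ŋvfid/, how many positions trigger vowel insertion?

3

The unsyllabifiable consonants are /ŋ/, /v/, /d/; each receives one epenthetic vowel.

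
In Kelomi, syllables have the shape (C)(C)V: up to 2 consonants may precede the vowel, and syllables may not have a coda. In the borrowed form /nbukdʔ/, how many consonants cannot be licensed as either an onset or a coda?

Under (C)(C)V, the unsyllabifiable consonants are /k/, /d/, /ʔ/ (no codas are permitted; onsets may contain at most 2 consonants).

3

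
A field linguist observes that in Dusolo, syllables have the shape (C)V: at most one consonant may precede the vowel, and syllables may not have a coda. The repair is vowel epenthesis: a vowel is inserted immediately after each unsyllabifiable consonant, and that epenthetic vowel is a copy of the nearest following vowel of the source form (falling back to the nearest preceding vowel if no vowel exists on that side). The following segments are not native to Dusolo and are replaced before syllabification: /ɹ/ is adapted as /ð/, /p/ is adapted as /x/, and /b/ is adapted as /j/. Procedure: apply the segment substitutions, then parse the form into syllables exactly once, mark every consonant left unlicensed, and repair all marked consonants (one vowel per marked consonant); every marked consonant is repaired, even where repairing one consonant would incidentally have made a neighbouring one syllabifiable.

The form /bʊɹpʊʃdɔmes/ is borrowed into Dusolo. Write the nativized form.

Substitution: /b/ → /j/, /ɹ/ → /ð/, /p/ → /x/, giving /jʊðxʊʃdɔmes/.
Under (C)V, the unsyllabifiable consonants are /ð/, /ʃ/, /s/ (no codas are permitted; onsets are limited to one consonant).
Inserting the epenthetic vowel yields /ð/ → /ðʊ/, /ʃ/ → /ʃɔ/, /s/ → /se/.

jʊðʊxʊʃɔdɔmese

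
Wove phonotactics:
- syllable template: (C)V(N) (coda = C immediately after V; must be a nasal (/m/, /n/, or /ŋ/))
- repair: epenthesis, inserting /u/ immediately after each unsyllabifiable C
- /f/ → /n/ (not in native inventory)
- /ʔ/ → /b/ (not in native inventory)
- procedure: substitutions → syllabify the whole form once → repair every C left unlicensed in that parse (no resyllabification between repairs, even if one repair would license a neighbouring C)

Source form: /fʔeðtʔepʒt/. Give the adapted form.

Substitution: /f/ → /n/, /ʔ/ → /b/, giving /nbeðtbepʒt/.
Under (C)V(N), the unsyllabifiable consonants are /n/, /ð/, /t/, /p/, /ʒ/, /t/ (only a nasal (/m/, /n/, or /ŋ/) is licensed in coda position; onsets are limited to one consonant).
Each unlicensed consonant becomes the onset of a new syllable: /n/ → /nu/, /ð/ → /ðu/, /t/ → /tu/, /p/ → /pu/, /ʒ/ → /ʒu/, /t/ → /tu/.

nubeðutubepuʒutu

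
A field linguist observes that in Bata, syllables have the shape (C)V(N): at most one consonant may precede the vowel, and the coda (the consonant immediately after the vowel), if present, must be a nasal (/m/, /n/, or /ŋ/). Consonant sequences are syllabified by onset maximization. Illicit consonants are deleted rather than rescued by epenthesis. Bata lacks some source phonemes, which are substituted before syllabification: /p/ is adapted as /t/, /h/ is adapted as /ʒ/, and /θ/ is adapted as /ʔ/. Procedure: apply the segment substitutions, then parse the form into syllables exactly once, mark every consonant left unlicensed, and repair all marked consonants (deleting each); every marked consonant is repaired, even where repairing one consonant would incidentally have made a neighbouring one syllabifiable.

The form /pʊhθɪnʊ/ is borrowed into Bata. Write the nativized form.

tʊʔɪnʊ

Substitution: /p/ → /t/, /h/ → /ʒ/, /θ/ → /ʔ/, giving /tʊʒʔɪnʊ/.
The consonants /ʒ/ cannot be parsed into a legal (C)V(N) syllable (only a nasal (/m/, /n/, or /ŋ/) is licensed in coda position; onsets are limited to one consonant).
Deleting the stranded consonants removes /ʒ/.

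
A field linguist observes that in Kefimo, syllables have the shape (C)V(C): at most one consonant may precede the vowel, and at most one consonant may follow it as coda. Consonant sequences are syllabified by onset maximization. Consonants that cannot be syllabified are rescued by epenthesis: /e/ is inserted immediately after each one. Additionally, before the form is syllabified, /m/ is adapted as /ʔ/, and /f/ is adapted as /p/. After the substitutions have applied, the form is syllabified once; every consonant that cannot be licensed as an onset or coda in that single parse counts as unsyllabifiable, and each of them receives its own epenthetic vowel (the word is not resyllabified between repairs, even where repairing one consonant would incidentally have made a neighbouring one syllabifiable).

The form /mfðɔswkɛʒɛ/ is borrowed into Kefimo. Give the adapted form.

ʔepeðɔswekɛʒɛ

Substitution: /m/ → /ʔ/, /f/ → /p/, giving /ʔpðɔswkɛʒɛ/.
The consonants /ʔ/, /p/, /w/ cannot be parsed into a legal (C)V(C) syllable (at most one coda consonant is licensed; onsets are limited to one consonant).
Inserting the epenthetic vowel yields /ʔ/ → /ʔe/, /p/ → /pe/, /w/ → /we/.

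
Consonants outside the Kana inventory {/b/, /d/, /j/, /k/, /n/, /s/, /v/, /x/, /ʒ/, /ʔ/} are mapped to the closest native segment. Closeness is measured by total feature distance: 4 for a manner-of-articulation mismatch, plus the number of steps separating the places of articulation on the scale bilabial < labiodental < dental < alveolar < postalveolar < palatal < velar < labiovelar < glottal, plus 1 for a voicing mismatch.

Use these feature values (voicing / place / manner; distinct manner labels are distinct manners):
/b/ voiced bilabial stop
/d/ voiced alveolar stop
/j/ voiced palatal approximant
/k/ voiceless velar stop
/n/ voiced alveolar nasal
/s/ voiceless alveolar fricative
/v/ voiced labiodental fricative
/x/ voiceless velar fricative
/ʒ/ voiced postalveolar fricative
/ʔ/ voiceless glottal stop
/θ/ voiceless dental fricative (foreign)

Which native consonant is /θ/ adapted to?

s

/s/ is closest: same manner (fricative), place distance 1 (dental→alveolar), same voicing; total 1. Next closest is /v/ at distance 2.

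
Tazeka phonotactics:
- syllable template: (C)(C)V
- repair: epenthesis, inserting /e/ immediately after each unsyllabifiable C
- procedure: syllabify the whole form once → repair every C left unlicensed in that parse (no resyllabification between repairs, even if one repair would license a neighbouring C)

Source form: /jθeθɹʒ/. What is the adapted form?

Under (C)(C)V, the unsyllabifiable consonants are /θ/, /ɹ/, /ʒ/ (no codas are permitted; onsets may contain at most 2 consonants).
Epenthesis after each stranded consonant: /θ/ → /θe/, /ɹ/ → /ɹe/, /ʒ/ → /ʒe/.

jθeθeɹeʒe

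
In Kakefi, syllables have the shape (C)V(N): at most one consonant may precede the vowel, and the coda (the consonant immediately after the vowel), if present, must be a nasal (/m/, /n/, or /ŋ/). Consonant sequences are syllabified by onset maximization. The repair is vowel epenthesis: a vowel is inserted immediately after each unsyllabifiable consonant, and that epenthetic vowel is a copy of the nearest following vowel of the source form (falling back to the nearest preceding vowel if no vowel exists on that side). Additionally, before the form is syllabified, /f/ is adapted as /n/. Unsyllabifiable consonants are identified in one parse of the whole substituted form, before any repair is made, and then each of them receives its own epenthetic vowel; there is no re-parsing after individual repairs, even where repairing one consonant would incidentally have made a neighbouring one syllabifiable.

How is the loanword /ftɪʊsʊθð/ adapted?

Substitution: /f/ → /n/, giving /ntɪʊsʊθð/.
Under (C)V(N), the unsyllabifiable consonants are /n/, /θ/, /ð/ (only a nasal (/m/, /n/, or /ŋ/) is licensed in coda position; onsets are limited to one consonant).
Epenthesis after each stranded consonant: /n/ → /nɪ/, /θ/ → /θʊ/, /ð/ → /ðʊ/.

nɪtɪʊsʊθʊðʊ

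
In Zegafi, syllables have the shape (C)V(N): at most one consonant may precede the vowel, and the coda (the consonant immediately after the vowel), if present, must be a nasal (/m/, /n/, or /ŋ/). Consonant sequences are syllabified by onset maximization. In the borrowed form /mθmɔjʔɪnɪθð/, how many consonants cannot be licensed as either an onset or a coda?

5

Under (C)V(N), the unsyllabifiable consonants are /m/, /θ/, /j/, /θ/, /ð/ (only a nasal (/m/, /n/, or /ŋ/) is licensed in coda position; onsets are limited to one consonant).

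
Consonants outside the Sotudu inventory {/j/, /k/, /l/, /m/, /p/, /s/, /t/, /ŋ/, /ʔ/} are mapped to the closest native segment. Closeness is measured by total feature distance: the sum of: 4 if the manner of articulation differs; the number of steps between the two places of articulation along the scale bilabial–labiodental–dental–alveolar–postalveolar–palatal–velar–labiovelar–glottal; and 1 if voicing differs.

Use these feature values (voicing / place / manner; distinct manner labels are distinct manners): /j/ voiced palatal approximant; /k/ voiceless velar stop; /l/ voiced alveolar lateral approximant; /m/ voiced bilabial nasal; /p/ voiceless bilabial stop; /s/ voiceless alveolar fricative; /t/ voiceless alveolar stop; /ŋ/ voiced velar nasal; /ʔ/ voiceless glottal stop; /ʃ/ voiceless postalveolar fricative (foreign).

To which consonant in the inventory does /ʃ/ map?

/s/ is closest: same manner (fricative), place distance 1 (postalveolar→alveolar), same voicing; total 1. Next closest is /t/ at distance 5.

s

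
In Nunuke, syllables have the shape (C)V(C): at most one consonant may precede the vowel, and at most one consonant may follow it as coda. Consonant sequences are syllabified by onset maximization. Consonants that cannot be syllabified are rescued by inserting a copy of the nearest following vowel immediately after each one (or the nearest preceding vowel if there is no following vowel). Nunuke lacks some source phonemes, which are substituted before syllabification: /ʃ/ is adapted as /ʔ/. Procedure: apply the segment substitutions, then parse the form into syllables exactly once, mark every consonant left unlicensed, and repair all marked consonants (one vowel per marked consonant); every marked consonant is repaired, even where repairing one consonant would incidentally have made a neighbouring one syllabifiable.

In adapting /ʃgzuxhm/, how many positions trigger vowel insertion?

After substitution the input is /ʔgzuxhm/.
The unsyllabifiable consonants are /ʔ/, /g/, /h/, /m/; each receives one epenthetic vowel.

4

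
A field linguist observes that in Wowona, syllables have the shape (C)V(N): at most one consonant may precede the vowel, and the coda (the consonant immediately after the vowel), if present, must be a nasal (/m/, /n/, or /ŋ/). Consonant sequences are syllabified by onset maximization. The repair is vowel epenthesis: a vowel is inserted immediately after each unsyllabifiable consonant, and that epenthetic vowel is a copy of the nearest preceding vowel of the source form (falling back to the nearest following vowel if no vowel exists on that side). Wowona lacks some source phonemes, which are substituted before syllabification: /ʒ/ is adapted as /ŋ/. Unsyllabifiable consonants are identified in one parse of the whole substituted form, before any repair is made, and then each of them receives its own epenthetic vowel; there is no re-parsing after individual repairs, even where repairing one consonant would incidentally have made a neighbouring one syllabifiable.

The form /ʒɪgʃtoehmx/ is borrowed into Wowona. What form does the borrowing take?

Substitution: /ʒ/ → /ŋ/, giving /ŋɪgʃtoehmx/.
Syllabifying with onset maximization leaves /g/, /ʃ/, /h/, /m/, /x/ stranded (only a nasal (/m/, /n/, or /ŋ/) is licensed in coda position; onsets are limited to one consonant).
Each unlicensed consonant becomes the onset of a new syllable: /g/ → /gɪ/, /ʃ/ → /ʃɪ/, /h/ → /he/, /m/ → /me/, /x/ → /xe/.

ŋɪgɪʃɪtoehemexe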